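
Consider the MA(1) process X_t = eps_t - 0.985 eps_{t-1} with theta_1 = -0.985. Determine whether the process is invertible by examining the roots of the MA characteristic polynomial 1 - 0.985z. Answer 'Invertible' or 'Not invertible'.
\text{Invertible}

The MA(q) characteristic polynomial is P(z) = 1 - 0.985z.
Invertibility requires all roots to lie outside the unit circle, i.e. |z| > 1 for every root.
This is linear in z: 1 + (-0.985) z = 0  =>  z = -1/(-0.985) = 1.015228,  |z| = 1.015228.
Moduli of all roots: 1.0152.
All moduli strictly greater than 1? Yes.
Verdict: Invertible.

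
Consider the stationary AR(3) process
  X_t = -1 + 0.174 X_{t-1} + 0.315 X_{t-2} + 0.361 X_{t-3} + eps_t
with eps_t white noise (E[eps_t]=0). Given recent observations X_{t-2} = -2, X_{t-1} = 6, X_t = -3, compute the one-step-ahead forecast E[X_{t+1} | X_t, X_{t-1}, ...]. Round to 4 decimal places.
E[X_{t+1} \mid \mathcal F_t] = -0.3540

For an AR(p) model X_t = c + sum_i phi_i X_{t-i} + eps_t, the
one-step-ahead conditional mean is
  E[X_{t+1} | X_t, ...] = c + sum_i phi_i X_{t+1-i}.
Substitute known values:
  E[X_{t+1} | ...] = -1 + (0.174) * (-3) + (0.315) * (6) + (0.361) * (-2)
                   = -0.3540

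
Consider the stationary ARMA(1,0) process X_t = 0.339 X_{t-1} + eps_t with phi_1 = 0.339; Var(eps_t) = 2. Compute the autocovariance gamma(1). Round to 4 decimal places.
\gamma(1) = 0.7660

Multiply the model equation by X_{t-k} and take expectations. With theta_0 = psi_0 = 1 and psi_j the MA(infinity) weights, this gives
  gamma(k) - sum_i phi_i gamma(k-i) = c_k,
  c_k = sigma^2 * sum_{j=k..q} theta_j psi_{j-k}   (c_k = 0 for k > q),
using gamma(-m) = gamma(m).
Pure AR (q = 0): c_0 = sigma^2 = 2, c_k = 0 for k >= 1.
Equations for k = 0 and k = 1 (AR order 1):
  gamma(0) = phi_1 gamma(1) + c_0
  gamma(1) = phi_1 gamma(0) + c_1
Substituting the second into the first: gamma(0) (1 - phi_1^2) = c_0 + phi_1 c_1, so
  gamma(0) = c_0 / (1 - phi_1^2) = 2 / (1 - (0.339)^2) = 2 / 0.885079 = 2.259685.
  gamma(1) = phi_1 gamma(0) = (0.339)(2.259685) = 0.766033.
Therefore gamma(1) = 0.7660 (to 4 decimal places).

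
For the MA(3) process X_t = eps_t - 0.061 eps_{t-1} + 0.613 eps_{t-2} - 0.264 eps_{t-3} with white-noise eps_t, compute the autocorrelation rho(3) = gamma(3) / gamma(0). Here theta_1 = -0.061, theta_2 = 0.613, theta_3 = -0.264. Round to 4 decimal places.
\rho(3) = -0.1822

For an MA(q) process with theta_0 = 1, the autocovariance is
  gamma(k) = sigma^2 * sum_{i=0..q-k} theta_i * theta_{i+k},
and rho(k) = gamma(k) / gamma(0). Sigma^2 cancels.
  numerator   = (1)*(-0.264) = -0.264.
  denominator = (1)^2 + (-0.061)^2 + (0.613)^2 + (-0.264)^2 = 1.449186.
  rho(3) = -0.264 / 1.449186 = -0.1822.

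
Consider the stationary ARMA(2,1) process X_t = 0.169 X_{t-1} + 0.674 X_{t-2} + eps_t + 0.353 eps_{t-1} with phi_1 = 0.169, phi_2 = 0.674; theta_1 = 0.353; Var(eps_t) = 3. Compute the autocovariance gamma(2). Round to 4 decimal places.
\gamma(2) = 9.0834

Multiply the model equation by X_{t-k} and take expectations. With theta_0 = psi_0 = 1 and psi_j the MA(infinity) weights, this gives
  gamma(k) - sum_i phi_i gamma(k-i) = c_k,
  c_k = sigma^2 * sum_{j=k..q} theta_j psi_{j-k}   (c_k = 0 for k > q),
using gamma(-m) = gamma(m).
psi-weights needed (psi_j = theta_j + sum_i phi_i psi_{j-i}):
  psi_1 = theta_1 + phi_1 = 0.353 + (0.169) = 0.522
Right-hand sides:
  c_0 = sigma^2 (1 + theta_1 psi_1) = 3 * (1 + (0.353)(0.522)) = 3 * 1.184266 = 3.552798
  c_1 = sigma^2 theta_1 = 3 * (0.353) = 1.059
  c_2 = 0
Equations for k = 0, 1, 2 (AR order 2, c_2 = 0):
  (E0) gamma(0) = phi_1 gamma(1) + phi_2 gamma(2) + c_0
  (E1) gamma(1) = phi_1 gamma(0) + phi_2 gamma(1) + c_1
  (E2) gamma(2) = phi_1 gamma(1) + phi_2 gamma(0)
From (E1): gamma(1) = A gamma(0) + B with
  A = phi_1 / (1 - phi_2) = 0.169 / 0.326 = 0.518405,   B = c_1 / (1 - phi_2) = 1.059 / 0.326 = 3.248466.
Insert (E2) into (E0): gamma(0) (1 - phi_2^2) = phi_1 (1 + phi_2) gamma(1) + c_0.
  phi_1 (1 + phi_2) = (0.169)(1.674) = 0.282906,   1 - phi_2^2 = 0.545724.
Replace gamma(1) by A gamma(0) + B and collect gamma(0):
  gamma(0) [0.545724 - (0.282906)(0.518405)] = (0.282906)(3.248466) + 3.552798
  gamma(0) * 0.399064 = 4.471809
  gamma(0) = 4.471809 / 0.399064 = 11.205739.
  gamma(1) = A gamma(0) + B = (0.518405)(11.205739) + (3.248466) = 9.057576.
  gamma(2) = phi_1 gamma(1) + phi_2 gamma(0) = (0.169)(9.057576) + (0.674)(11.205739) = 9.083398.
Therefore gamma(2) = 9.0834 (to 4 decimal places).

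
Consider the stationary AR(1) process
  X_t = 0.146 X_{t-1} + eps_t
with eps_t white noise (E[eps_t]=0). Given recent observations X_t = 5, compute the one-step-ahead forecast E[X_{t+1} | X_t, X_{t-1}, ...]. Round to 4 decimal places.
E[X_{t+1} \mid \mathcal F_t] = 0.7300

For an AR(p) model X_t = c + sum_i phi_i X_{t-i} + eps_t, the
one-step-ahead conditional mean is
  E[X_{t+1} | X_t, ...] = c + sum_i phi_i X_{t+1-i}.
Substitute known values:
  E[X_{t+1} | ...] = (0.146) * (5)
                   = 0.7300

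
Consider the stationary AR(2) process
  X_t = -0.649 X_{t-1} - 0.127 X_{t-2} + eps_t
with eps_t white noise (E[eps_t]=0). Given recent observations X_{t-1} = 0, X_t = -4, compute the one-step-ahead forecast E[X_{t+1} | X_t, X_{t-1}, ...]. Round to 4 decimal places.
E[X_{t+1} \mid \mathcal F_t] = 2.5960

For an AR(p) model X_t = c + sum_i phi_i X_{t-i} + eps_t, the
one-step-ahead conditional mean is
  E[X_{t+1} | X_t, ...] = c + sum_i phi_i X_{t+1-i}.
Substitute known values:
  E[X_{t+1} | ...] = (-0.649) * (-4) + (-0.127) * (0)
                   = 2.5960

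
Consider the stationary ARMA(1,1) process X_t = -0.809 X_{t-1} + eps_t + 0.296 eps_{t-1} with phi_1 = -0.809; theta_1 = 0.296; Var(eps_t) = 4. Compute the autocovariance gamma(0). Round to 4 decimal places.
\gamma(0) = 7.0467

Multiply the model equation by X_{t-k} and take expectations. With theta_0 = psi_0 = 1 and psi_j the MA(infinity) weights, this gives
  gamma(k) - sum_i phi_i gamma(k-i) = c_k,
  c_k = sigma^2 * sum_{j=k..q} theta_j psi_{j-k}   (c_k = 0 for k > q),
using gamma(-m) = gamma(m).
psi-weights needed (psi_j = theta_j + sum_i phi_i psi_{j-i}):
  psi_1 = theta_1 + phi_1 = 0.296 + (-0.809) = -0.513
Right-hand sides:
  c_0 = sigma^2 (1 + theta_1 psi_1) = 4 * (1 + (0.296)(-0.513)) = 4 * 0.848152 = 3.392608
  c_1 = sigma^2 theta_1 = 4 * (0.296) = 1.184
  c_2 = 0
Equations for k = 0 and k = 1 (AR order 1):
  gamma(0) = phi_1 gamma(1) + c_0
  gamma(1) = phi_1 gamma(0) + c_1
Substituting the second into the first: gamma(0) (1 - phi_1^2) = c_0 + phi_1 c_1, so
  gamma(0) = (c_0 + phi_1 c_1) / (1 - phi_1^2) = (3.392608 + (-0.809)(1.184)) / (1 - (-0.809)^2) = 2.434752 / 0.345519 = 7.046652.
Therefore gamma(0) = 7.0467 (to 4 decimal places).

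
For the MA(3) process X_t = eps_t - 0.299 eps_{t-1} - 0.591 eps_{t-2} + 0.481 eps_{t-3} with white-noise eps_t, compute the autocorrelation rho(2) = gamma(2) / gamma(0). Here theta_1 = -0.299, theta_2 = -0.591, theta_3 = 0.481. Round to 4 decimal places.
\rho(2) = -0.4400

For an MA(q) process with theta_0 = 1, the autocovariance is
  gamma(k) = sigma^2 * sum_{i=0..q-k} theta_i * theta_{i+k},
and rho(k) = gamma(k) / gamma(0). Sigma^2 cancels.
  numerator   = (1)*(-0.591) + (-0.299)*(0.481) = -0.734819.
  denominator = (1)^2 + (-0.299)^2 + (-0.591)^2 + (0.481)^2 = 1.670043.
  rho(2) = -0.734819 / 1.670043 = -0.4400.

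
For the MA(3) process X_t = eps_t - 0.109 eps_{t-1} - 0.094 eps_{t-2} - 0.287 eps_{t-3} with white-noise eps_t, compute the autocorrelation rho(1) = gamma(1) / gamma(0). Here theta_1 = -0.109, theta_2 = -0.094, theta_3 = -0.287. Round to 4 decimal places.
\rho(1) = -0.0651

For an MA(q) process with theta_0 = 1, the autocovariance is
  gamma(k) = sigma^2 * sum_{i=0..q-k} theta_i * theta_{i+k},
and rho(k) = gamma(k) / gamma(0). Sigma^2 cancels.
  numerator   = (1)*(-0.109) + (-0.109)*(-0.094) + (-0.094)*(-0.287) = -0.071776.
  denominator = (1)^2 + (-0.109)^2 + (-0.094)^2 + (-0.287)^2 = 1.103086.
  rho(1) = -0.071776 / 1.103086 = -0.0651.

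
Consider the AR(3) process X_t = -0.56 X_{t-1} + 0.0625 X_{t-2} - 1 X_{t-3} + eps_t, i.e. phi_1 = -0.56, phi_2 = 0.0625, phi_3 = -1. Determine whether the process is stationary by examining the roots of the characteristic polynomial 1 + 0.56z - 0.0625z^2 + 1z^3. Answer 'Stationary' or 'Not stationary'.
\text{Not stationary}

The AR(p) characteristic polynomial is P(z) = 1 + 0.56z - 0.0625z^2 + 1z^3.
Stationarity requires all roots to lie outside the unit circle, i.e. |z| > 1 for every root.
Degree 3: look for a simple real root z0 first, then factor out (1 - z/z0) and solve the remaining quadratic.
Testing z0 = -0.8: P(-0.8) = 1 + (0.56)(-0.8) + (-0.0625)(-0.8)^2 + (1)(-0.8)^3
  = 1 + (-0.448) + (-0.04) + (-0.512) = 0.  So z_0 = -0.8 is a root, |z_0| = 0.8.
Divide out the factor (1 + 1.25 z) = (1 - z/z0) (since 1/z0 = -1.25):
  P(z) = (1 + 1.25 z)(1 + (-0.69) z + (0.8) z^2)
  [check: z-coef -0.69 - (-1.25) = 0.56; z^2-coef 0.8 - (-1.25)(-0.69) = -0.0625; z^3-coef -(-1.25)(0.8) = 1.]
Remaining roots from the quadratic factor 1 + (-0.69) z + (0.8) z^2:
  Set 1 + (-0.69) z + (0.8) z^2 = 0, i.e. a z^2 + b z + c = 0 with a = 0.8, b = -0.69, c = 1.
  Discriminant D = b^2 - 4ac = (-0.69)^2 - 4*(0.8)*1 = 0.4761 - (3.2) = -2.7239.
  D < 0, so the roots are the complex-conjugate pair z = (-b +/- i sqrt(-D)) / (2a) = 0.4312 +/- 1.0315i.
  For a conjugate pair |z|^2 = z * conj(z) = (product of roots) = c/a = 1/(0.8) = 1.25, so |z| = sqrt(1.25) = 1.118 for both roots.
Moduli of all roots: 0.8000, 1.1180, 1.1180.
All moduli strictly greater than 1? No.
Verdict: Not stationary.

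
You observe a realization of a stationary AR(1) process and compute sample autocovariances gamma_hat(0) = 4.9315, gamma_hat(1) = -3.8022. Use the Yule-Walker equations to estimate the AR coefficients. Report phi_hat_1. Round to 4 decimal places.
\hat\phi_{1} = -0.7710

The Yule-Walker equations for an AR(p) process read, in matrix form,
  Gamma_p phi = r_p,   with   (Gamma_p)_{ij} = gamma(|i - j|),
                       (r_p)_i = gamma(i),   i,j = 1..p.
Substitute the sample gammas (Toeplitz matrix and right-hand side of size 1):
  Gamma_p = [[4.9315]]
  r_p     = [-3.8022]
With p = 1 this is the single equation gamma(0) phi_1 = gamma(1):
  phi_hat_1 = gamma(1) / gamma(0) = -3.8022 / 4.9315 = -0.7710.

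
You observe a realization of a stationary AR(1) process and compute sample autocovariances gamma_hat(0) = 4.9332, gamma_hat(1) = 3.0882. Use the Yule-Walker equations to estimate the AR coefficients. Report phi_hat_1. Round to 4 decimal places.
\hat\phi_{1} = 0.6260

The Yule-Walker equations for an AR(p) process read, in matrix form,
  Gamma_p phi = r_p,   with   (Gamma_p)_{ij} = gamma(|i - j|),
                       (r_p)_i = gamma(i),   i,j = 1..p.
Substitute the sample gammas (Toeplitz matrix and right-hand side of size 1):
  Gamma_p = [[4.9332]]
  r_p     = [3.0882]
With p = 1 this is the single equation gamma(0) phi_1 = gamma(1):
  phi_hat_1 = gamma(1) / gamma(0) = 3.0882 / 4.9332 = 0.6260.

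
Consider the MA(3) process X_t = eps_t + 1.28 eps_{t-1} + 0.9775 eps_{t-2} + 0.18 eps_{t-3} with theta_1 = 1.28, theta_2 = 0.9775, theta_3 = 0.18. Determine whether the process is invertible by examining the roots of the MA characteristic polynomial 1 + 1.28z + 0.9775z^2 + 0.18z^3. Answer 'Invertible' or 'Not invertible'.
\text{Invertible}

The MA(q) characteristic polynomial is P(z) = 1 + 1.28z + 0.9775z^2 + 0.18z^3.
Invertibility requires all roots to lie outside the unit circle, i.e. |z| > 1 for every root.
Degree 3: look for a simple real root z0 first, then factor out (1 - z/z0) and solve the remaining quadratic.
Testing z0 = -4: P(-4) = 1 + (1.28)(-4) + (0.9775)(-4)^2 + (0.18)(-4)^3
  = 1 + (-5.12) + (15.64) + (-11.52) = 0.  So z_0 = -4 is a root, |z_0| = 4.
Divide out the factor (1 + 0.25 z) = (1 - z/z0) (since 1/z0 = -0.25):
  P(z) = (1 + 0.25 z)(1 + (1.03) z + (0.72) z^2)
  [check: z-coef 1.03 - (-0.25) = 1.28; z^2-coef 0.72 - (-0.25)(1.03) = 0.9775; z^3-coef -(-0.25)(0.72) = 0.18.]
Remaining roots from the quadratic factor 1 + (1.03) z + (0.72) z^2:
  Set 1 + (1.03) z + (0.72) z^2 = 0, i.e. a z^2 + b z + c = 0 with a = 0.72, b = 1.03, c = 1.
  Discriminant D = b^2 - 4ac = (1.03)^2 - 4*(0.72)*1 = 1.0609 - (2.88) = -1.8191.
  D < 0, so the roots are the complex-conjugate pair z = (-b +/- i sqrt(-D)) / (2a) = -0.7153 +/- 0.9366i.
  For a conjugate pair |z|^2 = z * conj(z) = (product of roots) = c/a = 1/(0.72) = 1.388889, so |z| = sqrt(1.388889) = 1.1785 for both roots.
Moduli of all roots: 4.0000, 1.1785, 1.1785.
All moduli strictly greater than 1? Yes.
Verdict: Invertible.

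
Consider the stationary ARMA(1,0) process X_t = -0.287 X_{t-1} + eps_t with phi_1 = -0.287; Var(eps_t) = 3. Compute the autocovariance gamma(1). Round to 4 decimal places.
\gamma(1) = -0.9383

Multiply the model equation by X_{t-k} and take expectations. With theta_0 = psi_0 = 1 and psi_j the MA(infinity) weights, this gives
  gamma(k) - sum_i phi_i gamma(k-i) = c_k,
  c_k = sigma^2 * sum_{j=k..q} theta_j psi_{j-k}   (c_k = 0 for k > q),
using gamma(-m) = gamma(m).
Pure AR (q = 0): c_0 = sigma^2 = 3, c_k = 0 for k >= 1.
Equations for k = 0 and k = 1 (AR order 1):
  gamma(0) = phi_1 gamma(1) + c_0
  gamma(1) = phi_1 gamma(0) + c_1
Substituting the second into the first: gamma(0) (1 - phi_1^2) = c_0 + phi_1 c_1, so
  gamma(0) = c_0 / (1 - phi_1^2) = 3 / (1 - (-0.287)^2) = 3 / 0.917631 = 3.269288.
  gamma(1) = phi_1 gamma(0) = (-0.287)(3.269288) = -0.938286.
Therefore gamma(1) = -0.9383 (to 4 decimal places).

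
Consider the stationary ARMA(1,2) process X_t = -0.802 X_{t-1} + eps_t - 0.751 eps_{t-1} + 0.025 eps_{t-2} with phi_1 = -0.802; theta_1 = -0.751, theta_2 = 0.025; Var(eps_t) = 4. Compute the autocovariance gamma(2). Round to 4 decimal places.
\gamma(2) = 23.0514

Multiply the model equation by X_{t-k} and take expectations. With theta_0 = psi_0 = 1 and psi_j the MA(infinity) weights, this gives
  gamma(k) - sum_i phi_i gamma(k-i) = c_k,
  c_k = sigma^2 * sum_{j=k..q} theta_j psi_{j-k}   (c_k = 0 for k > q),
using gamma(-m) = gamma(m).
psi-weights needed (psi_j = theta_j + sum_i phi_i psi_{j-i}):
  psi_1 = theta_1 + phi_1 = -0.751 + (-0.802) = -1.553
  psi_2 = theta_2 + phi_1 psi_1 = 0.025 + (-0.802)(-1.553) = 1.270506
Right-hand sides:
  c_0 = sigma^2 (1 + theta_1 psi_1 + theta_2 psi_2) = 4 * (1 + (-0.751)(-1.553) + (0.025)(1.270506)) = 4 * 2.198066 = 8.792263
  c_1 = sigma^2 (theta_1 + theta_2 psi_1) = 4 * (-0.751 + (0.025)(-1.553)) = -3.1593
  c_2 = sigma^2 theta_2 = 4 * (0.025) = 0.1
Equations for k = 0 and k = 1 (AR order 1):
  gamma(0) = phi_1 gamma(1) + c_0
  gamma(1) = phi_1 gamma(0) + c_1
Substituting the second into the first: gamma(0) (1 - phi_1^2) = c_0 + phi_1 c_1, so
  gamma(0) = (c_0 + phi_1 c_1) / (1 - phi_1^2) = (8.792263 + (-0.802)(-3.1593)) / (1 - (-0.802)^2) = 11.326021 / 0.356796 = 31.743689.
  gamma(1) = phi_1 gamma(0) + c_1 = (-0.802)(31.743689) + (-3.1593) = -28.617738.
For k = 2: gamma(2) = phi_1 gamma(1) + c_2
  = (-0.802)(-28.617738) + (0.1) = 23.051426.
Therefore gamma(2) = 23.0514 (to 4 decimal places).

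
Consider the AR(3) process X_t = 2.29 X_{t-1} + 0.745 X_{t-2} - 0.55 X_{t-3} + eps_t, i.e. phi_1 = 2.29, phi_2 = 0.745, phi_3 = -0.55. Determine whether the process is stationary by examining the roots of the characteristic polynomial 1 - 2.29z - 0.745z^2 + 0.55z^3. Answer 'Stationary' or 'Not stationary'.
\text{Not stationary}

The AR(p) characteristic polynomial is P(z) = 1 - 2.29z - 0.745z^2 + 0.55z^3.
Stationarity requires all roots to lie outside the unit circle, i.e. |z| > 1 for every root.
Degree 3: look for a simple real root z0 first, then factor out (1 - z/z0) and solve the remaining quadratic.
Testing z0 = 0.4: P(0.4) = 1 + (-2.29)(0.4) + (-0.745)(0.4)^2 + (0.55)(0.4)^3
  = 1 + (-0.916) + (-0.1192) + (0.0352) = 0.  So z_0 = 0.4 is a root, |z_0| = 0.4.
Divide out the factor (1 - 2.5 z) = (1 - z/z0) (since 1/z0 = 2.5):
  P(z) = (1 - 2.5 z)(1 + (0.21) z + (-0.22) z^2)
  [check: z-coef 0.21 - (2.5) = -2.29; z^2-coef -0.22 - (2.5)(0.21) = -0.745; z^3-coef -(2.5)(-0.22) = 0.55.]
Remaining roots from the quadratic factor 1 + (0.21) z + (-0.22) z^2:
  Set 1 + (0.21) z + (-0.22) z^2 = 0, i.e. a z^2 + b z + c = 0 with a = -0.22, b = 0.21, c = 1.
  Discriminant D = b^2 - 4ac = (0.21)^2 - 4*(-0.22)*1 = 0.0441 - (-0.88) = 0.9241.
  D >= 0, so the roots are real: z = (-b +/- sqrt(D)) / (2a) = (-0.21 +/- 0.961301) / (-0.44).
    z_1 = (-0.21 + 0.961301) / (-0.44) = -1.7075,   |z_1| = 1.7075.
    z_2 = (-0.21 - 0.961301) / (-0.44) = 2.662,   |z_2| = 2.662.
Moduli of all roots: 0.4000, 1.7075, 2.6620.
All moduli strictly greater than 1? No.
Verdict: Not stationary.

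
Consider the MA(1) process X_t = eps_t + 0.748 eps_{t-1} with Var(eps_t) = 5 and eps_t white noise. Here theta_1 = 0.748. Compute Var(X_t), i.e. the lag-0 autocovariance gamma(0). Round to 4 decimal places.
\gamma(0) = 7.7975

For an MA(q) process X_t = eps_t + sum_i theta_i eps_{t-i} with
Var(eps_t) = sigma^2, the variance is
  gamma(0) = sigma^2 * (1 + sum_i theta_i^2).
  sum_i theta_i^2 = (0.748)^2 = 0.559504.
  gamma(0) = 5 * (1 + 0.559504) = 5 * 1.559504 = 7.79752, which rounds to 7.7975.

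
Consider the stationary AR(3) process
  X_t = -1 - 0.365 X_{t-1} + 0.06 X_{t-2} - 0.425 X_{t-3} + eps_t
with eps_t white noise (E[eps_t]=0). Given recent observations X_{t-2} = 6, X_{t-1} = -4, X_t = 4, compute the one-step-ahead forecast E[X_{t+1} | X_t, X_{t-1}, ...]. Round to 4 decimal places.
E[X_{t+1} \mid \mathcal F_t] = -5.2500

For an AR(p) model X_t = c + sum_i phi_i X_{t-i} + eps_t, the
one-step-ahead conditional mean is
  E[X_{t+1} | X_t, ...] = c + sum_i phi_i X_{t+1-i}.
Substitute known values:
  E[X_{t+1} | ...] = -1 + (-0.365) * (4) + (0.06) * (-4) + (-0.425) * (6)
                   = -5.2500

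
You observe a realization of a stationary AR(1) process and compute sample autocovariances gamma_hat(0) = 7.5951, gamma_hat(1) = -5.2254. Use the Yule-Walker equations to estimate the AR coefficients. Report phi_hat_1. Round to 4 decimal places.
\hat\phi_{1} = -0.6880

The Yule-Walker equations for an AR(p) process read, in matrix form,
  Gamma_p phi = r_p,   with   (Gamma_p)_{ij} = gamma(|i - j|),
                       (r_p)_i = gamma(i),   i,j = 1..p.
Substitute the sample gammas (Toeplitz matrix and right-hand side of size 1):
  Gamma_p = [[7.5951]]
  r_p     = [-5.2254]
With p = 1 this is the single equation gamma(0) phi_1 = gamma(1):
  phi_hat_1 = gamma(1) / gamma(0) = -5.2254 / 7.5951 = -0.6880.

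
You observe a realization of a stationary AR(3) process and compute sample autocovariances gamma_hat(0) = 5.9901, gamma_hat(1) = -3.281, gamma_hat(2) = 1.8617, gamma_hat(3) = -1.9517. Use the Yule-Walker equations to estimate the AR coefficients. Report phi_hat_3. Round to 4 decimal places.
\hat\phi_{3} = -0.2140

The Yule-Walker equations for an AR(p) process read, in matrix form,
  Gamma_p phi = r_p,   with   (Gamma_p)_{ij} = gamma(|i - j|),
                       (r_p)_i = gamma(i),   i,j = 1..p.
Substitute the sample gammas (Toeplitz matrix and right-hand side of size 3):
  Gamma_p = [[5.9901, -3.281, 1.8617], [-3.281, 5.9901, -3.281], [1.8617, -3.281, 5.9901]]
  r_p     = [-3.281, 1.8617, -1.9517]
Written out (R1..R3):
  (R1) 5.9901 phi_1 - 3.281 phi_2 + 1.8617 phi_3 = -3.281
  (R2) -3.281 phi_1 + 5.9901 phi_2 - 3.281 phi_3 = 1.8617
  (R3) 1.8617 phi_1 - 3.281 phi_2 + 5.9901 phi_3 = -1.9517
Gaussian elimination:
  R2 <- R2 - (-3.281/5.9901) R1 = R2 - (-0.547737) R1:  4.192975 phi_2 - 2.261278 phi_3 = 0.064575
  R3 <- R3 - (1.8617/5.9901) R1 = R3 - (0.310796) R1:  -2.261278 phi_2 + 5.411491 phi_3 = -0.931978
  R3 <- R3 - (-2.261278/4.192975) R2 = R3 - (-0.539302) R2:  4.19198 phi_3 = -0.897153
Back-substitution:
  phi_hat_3 = -0.897153 / 4.19198 = -0.214016
  phi_hat_2 = (0.064575 - (-2.261278)(-0.214016)) / 4.192975 = -0.100019
  phi_hat_1 = (-3.281 - (-3.281)(-0.100019) - (1.8617)(-0.214016)) / 5.9901 = -0.536006
So phi_hat = [-0.5360, -0.1000, -0.2140].
Therefore phi_hat_3 = -0.2140.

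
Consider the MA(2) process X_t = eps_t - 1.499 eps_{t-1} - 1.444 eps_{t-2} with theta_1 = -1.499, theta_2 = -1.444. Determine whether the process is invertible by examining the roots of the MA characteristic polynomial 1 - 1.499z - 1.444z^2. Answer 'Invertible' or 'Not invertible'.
\text{Not invertible}

The MA(q) characteristic polynomial is P(z) = 1 - 1.499z - 1.444z^2.
Invertibility requires all roots to lie outside the unit circle, i.e. |z| > 1 for every root.
Set 1 + (-1.499) z + (-1.444) z^2 = 0, i.e. a z^2 + b z + c = 0 with a = -1.444, b = -1.499, c = 1.
Discriminant D = b^2 - 4ac = (-1.499)^2 - 4*(-1.444)*1 = 2.247001 - (-5.776) = 8.023001.
D >= 0, so the roots are real: z = (-b +/- sqrt(D)) / (2a) = (1.499 +/- 2.83249) / (-2.888).
  z_1 = (1.499 + 2.83249) / (-2.888) = -1.4998,   |z_1| = 1.4998.
  z_2 = (1.499 - 2.83249) / (-2.888) = 0.4617,   |z_2| = 0.4617.
Moduli of all roots: 1.4998, 0.4617.
All moduli strictly greater than 1? No.
Verdict: Not invertible.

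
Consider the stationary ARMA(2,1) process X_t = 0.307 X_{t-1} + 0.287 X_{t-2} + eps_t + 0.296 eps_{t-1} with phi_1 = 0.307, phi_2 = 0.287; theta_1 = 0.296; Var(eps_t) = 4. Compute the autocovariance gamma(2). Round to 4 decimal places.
\gamma(2) = 3.5212

Multiply the model equation by X_{t-k} and take expectations. With theta_0 = psi_0 = 1 and psi_j the MA(infinity) weights, this gives
  gamma(k) - sum_i phi_i gamma(k-i) = c_k,
  c_k = sigma^2 * sum_{j=k..q} theta_j psi_{j-k}   (c_k = 0 for k > q),
using gamma(-m) = gamma(m).
psi-weights needed (psi_j = theta_j + sum_i phi_i psi_{j-i}):
  psi_1 = theta_1 + phi_1 = 0.296 + (0.307) = 0.603
Right-hand sides:
  c_0 = sigma^2 (1 + theta_1 psi_1) = 4 * (1 + (0.296)(0.603)) = 4 * 1.178488 = 4.713952
  c_1 = sigma^2 theta_1 = 4 * (0.296) = 1.184
  c_2 = 0
Equations for k = 0, 1, 2 (AR order 2, c_2 = 0):
  (E0) gamma(0) = phi_1 gamma(1) + phi_2 gamma(2) + c_0
  (E1) gamma(1) = phi_1 gamma(0) + phi_2 gamma(1) + c_1
  (E2) gamma(2) = phi_1 gamma(1) + phi_2 gamma(0)
From (E1): gamma(1) = A gamma(0) + B with
  A = phi_1 / (1 - phi_2) = 0.307 / 0.713 = 0.430575,   B = c_1 / (1 - phi_2) = 1.184 / 0.713 = 1.660589.
Insert (E2) into (E0): gamma(0) (1 - phi_2^2) = phi_1 (1 + phi_2) gamma(1) + c_0.
  phi_1 (1 + phi_2) = (0.307)(1.287) = 0.395109,   1 - phi_2^2 = 0.917631.
Replace gamma(1) by A gamma(0) + B and collect gamma(0):
  gamma(0) [0.917631 - (0.395109)(0.430575)] = (0.395109)(1.660589) + 4.713952
  gamma(0) * 0.747507 = 5.370066
  gamma(0) = 5.370066 / 0.747507 = 7.183968.
  gamma(1) = A gamma(0) + B = (0.430575)(7.183968) + (1.660589) = 4.753826.
  gamma(2) = phi_1 gamma(1) + phi_2 gamma(0) = (0.307)(4.753826) + (0.287)(7.183968) = 3.521223.
Therefore gamma(2) = 3.5212 (to 4 decimal places).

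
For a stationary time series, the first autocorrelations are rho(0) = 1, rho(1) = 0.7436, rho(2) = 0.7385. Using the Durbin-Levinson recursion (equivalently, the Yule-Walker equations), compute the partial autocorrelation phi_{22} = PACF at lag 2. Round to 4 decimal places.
\phi_{22} = 0.4151

The PACF at lag k is phi_{kk}, the last component of the solution
to the Yule-Walker system G_k phi = r_k where
  (G_k)_{ij} = rho(|i - j|), (r_k)_i = rho(i), i,j = 1..k.
Equivalently, Durbin-Levinson gives phi_{kk} iteratively:
  phi_{11} = rho(1)
  phi_{kk} = [rho(k) - sum_{j=1..k-1} phi_{k-1,j} rho(k-j)]
            / [1 - sum_{j=1..k-1} phi_{k-1,j} rho(j)],
  phi_{k,j} = phi_{k-1,j} - phi_{kk} phi_{k-1,k-j},  j = 1..k-1.
Step k = 1:
  phi_11 = rho(1) = 0.7436.
Step k = 2:
  phi_22 = [rho(2) - phi_11 rho(1)] / [1 - phi_11 rho(1)] = [0.7385 - (0.7436)(0.7436)] / [1 - (0.7436)(0.7436)]
         = 0.18555904 / 0.44705904 = 0.4151.
Therefore phi_{22} = 0.4151.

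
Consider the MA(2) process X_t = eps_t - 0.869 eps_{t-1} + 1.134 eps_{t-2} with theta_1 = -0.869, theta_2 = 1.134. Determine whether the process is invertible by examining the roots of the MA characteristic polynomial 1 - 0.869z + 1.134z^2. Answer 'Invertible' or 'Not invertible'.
\text{Not invertible}

The MA(q) characteristic polynomial is P(z) = 1 - 0.869z + 1.134z^2.
Invertibility requires all roots to lie outside the unit circle, i.e. |z| > 1 for every root.
Set 1 + (-0.869) z + (1.134) z^2 = 0, i.e. a z^2 + b z + c = 0 with a = 1.134, b = -0.869, c = 1.
Discriminant D = b^2 - 4ac = (-0.869)^2 - 4*(1.134)*1 = 0.755161 - (4.536) = -3.780839.
D < 0, so the roots are the complex-conjugate pair z = (-b +/- i sqrt(-D)) / (2a) = 0.3832 +/- 0.8573i.
For a conjugate pair |z|^2 = z * conj(z) = (product of roots) = c/a = 1/(1.134) = 0.881834, so |z| = sqrt(0.881834) = 0.9391 for both roots.
Moduli of all roots: 0.9391, 0.9391.
All moduli strictly greater than 1? No.
Verdict: Not invertible.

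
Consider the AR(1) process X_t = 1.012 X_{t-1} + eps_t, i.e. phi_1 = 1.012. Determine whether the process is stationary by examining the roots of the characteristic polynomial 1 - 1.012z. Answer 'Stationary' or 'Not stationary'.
\text{Not stationary}

The AR(p) characteristic polynomial is P(z) = 1 - 1.012z.
Stationarity requires all roots to lie outside the unit circle, i.e. |z| > 1 for every root.
This is linear in z: 1 + (-1.012) z = 0  =>  z = -1/(-1.012) = 0.988142,  |z| = 0.988142.
Moduli of all roots: 0.9881.
All moduli strictly greater than 1? No.
Verdict: Not stationary.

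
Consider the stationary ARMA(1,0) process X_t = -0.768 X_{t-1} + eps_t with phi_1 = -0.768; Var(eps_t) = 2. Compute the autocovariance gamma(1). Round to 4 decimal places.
\gamma(1) = -3.7447

Multiply the model equation by X_{t-k} and take expectations. With theta_0 = psi_0 = 1 and psi_j the MA(infinity) weights, this gives
  gamma(k) - sum_i phi_i gamma(k-i) = c_k,
  c_k = sigma^2 * sum_{j=k..q} theta_j psi_{j-k}   (c_k = 0 for k > q),
using gamma(-m) = gamma(m).
Pure AR (q = 0): c_0 = sigma^2 = 2, c_k = 0 for k >= 1.
Equations for k = 0 and k = 1 (AR order 1):
  gamma(0) = phi_1 gamma(1) + c_0
  gamma(1) = phi_1 gamma(0) + c_1
Substituting the second into the first: gamma(0) (1 - phi_1^2) = c_0 + phi_1 c_1, so
  gamma(0) = c_0 / (1 - phi_1^2) = 2 / (1 - (-0.768)^2) = 2 / 0.410176 = 4.875956.
  gamma(1) = phi_1 gamma(0) = (-0.768)(4.875956) = -3.744734.
Therefore gamma(1) = -3.7447 (to 4 decimal places).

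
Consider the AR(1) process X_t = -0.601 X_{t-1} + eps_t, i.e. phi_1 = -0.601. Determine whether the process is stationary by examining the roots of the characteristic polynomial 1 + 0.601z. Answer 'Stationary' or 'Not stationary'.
\text{Stationary}

The AR(p) characteristic polynomial is P(z) = 1 + 0.601z.
Stationarity requires all roots to lie outside the unit circle, i.e. |z| > 1 for every root.
This is linear in z: 1 + (0.601) z = 0  =>  z = -1/(0.601) = -1.663894,  |z| = 1.663894.
Moduli of all roots: 1.6639.
All moduli strictly greater than 1? Yes.
Verdict: Stationary.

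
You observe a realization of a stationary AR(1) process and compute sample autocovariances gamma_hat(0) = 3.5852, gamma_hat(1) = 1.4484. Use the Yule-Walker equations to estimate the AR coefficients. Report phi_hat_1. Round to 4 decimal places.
\hat\phi_{1} = 0.4040

The Yule-Walker equations for an AR(p) process read, in matrix form,
  Gamma_p phi = r_p,   with   (Gamma_p)_{ij} = gamma(|i - j|),
                       (r_p)_i = gamma(i),   i,j = 1..p.
Substitute the sample gammas (Toeplitz matrix and right-hand side of size 1):
  Gamma_p = [[3.5852]]
  r_p     = [1.4484]
With p = 1 this is the single equation gamma(0) phi_1 = gamma(1):
  phi_hat_1 = gamma(1) / gamma(0) = 1.4484 / 3.5852 = 0.4040.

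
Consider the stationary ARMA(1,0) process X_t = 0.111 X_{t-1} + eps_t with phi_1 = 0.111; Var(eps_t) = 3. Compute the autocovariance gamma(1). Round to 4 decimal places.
\gamma(1) = 0.3372

Multiply the model equation by X_{t-k} and take expectations. With theta_0 = psi_0 = 1 and psi_j the MA(infinity) weights, this gives
  gamma(k) - sum_i phi_i gamma(k-i) = c_k,
  c_k = sigma^2 * sum_{j=k..q} theta_j psi_{j-k}   (c_k = 0 for k > q),
using gamma(-m) = gamma(m).
Pure AR (q = 0): c_0 = sigma^2 = 3, c_k = 0 for k >= 1.
Equations for k = 0 and k = 1 (AR order 1):
  gamma(0) = phi_1 gamma(1) + c_0
  gamma(1) = phi_1 gamma(0) + c_1
Substituting the second into the first: gamma(0) (1 - phi_1^2) = c_0 + phi_1 c_1, so
  gamma(0) = c_0 / (1 - phi_1^2) = 3 / (1 - (0.111)^2) = 3 / 0.987679 = 3.037424.
  gamma(1) = phi_1 gamma(0) = (0.111)(3.037424) = 0.337154.
Therefore gamma(1) = 0.3372 (to 4 decimal places).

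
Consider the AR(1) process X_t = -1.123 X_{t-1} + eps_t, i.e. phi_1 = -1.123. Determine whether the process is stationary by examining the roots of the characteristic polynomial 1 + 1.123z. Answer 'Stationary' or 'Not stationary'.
\text{Not stationary}

The AR(p) characteristic polynomial is P(z) = 1 + 1.123z.
Stationarity requires all roots to lie outside the unit circle, i.e. |z| > 1 for every root.
This is linear in z: 1 + (1.123) z = 0  =>  z = -1/(1.123) = -0.890472,  |z| = 0.890472.
Moduli of all roots: 0.8905.
All moduli strictly greater than 1? No.
Verdict: Not stationary.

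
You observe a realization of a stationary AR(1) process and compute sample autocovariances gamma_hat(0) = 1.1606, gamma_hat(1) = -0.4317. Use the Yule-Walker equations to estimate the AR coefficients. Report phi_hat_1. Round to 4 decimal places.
\hat\phi_{1} = -0.3720

The Yule-Walker equations for an AR(p) process read, in matrix form,
  Gamma_p phi = r_p,   with   (Gamma_p)_{ij} = gamma(|i - j|),
                       (r_p)_i = gamma(i),   i,j = 1..p.
Substitute the sample gammas (Toeplitz matrix and right-hand side of size 1):
  Gamma_p = [[1.1606]]
  r_p     = [-0.4317]
With p = 1 this is the single equation gamma(0) phi_1 = gamma(1):
  phi_hat_1 = gamma(1) / gamma(0) = -0.4317 / 1.1606 = -0.3720.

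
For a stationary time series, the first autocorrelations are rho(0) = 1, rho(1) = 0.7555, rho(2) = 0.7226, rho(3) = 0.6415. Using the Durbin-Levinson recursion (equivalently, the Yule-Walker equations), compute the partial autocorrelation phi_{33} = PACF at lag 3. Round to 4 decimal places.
\phi_{33} = 0.0571

The PACF at lag k is phi_{kk}, the last component of the solution
to the Yule-Walker system G_k phi = r_k where
  (G_k)_{ij} = rho(|i - j|), (r_k)_i = rho(i), i,j = 1..k.
Equivalently, Durbin-Levinson gives phi_{kk} iteratively:
  phi_{11} = rho(1)
  phi_{kk} = [rho(k) - sum_{j=1..k-1} phi_{k-1,j} rho(k-j)]
            / [1 - sum_{j=1..k-1} phi_{k-1,j} rho(j)],
  phi_{k,j} = phi_{k-1,j} - phi_{kk} phi_{k-1,k-j},  j = 1..k-1.
Step k = 1:
  phi_11 = rho(1) = 0.7555.
Step k = 2:
  phi_22 = [rho(2) - phi_11 rho(1)] / [1 - phi_11 rho(1)] = [0.7226 - (0.7555)(0.7555)] / [1 - (0.7555)(0.7555)]
         = 0.15181975 / 0.42921975 = 0.353711.
  Update: phi_21 = phi_11 - phi_22 phi_11 = 0.7555 - (0.353711)(0.7555) = 0.488271.
Step k = 3:
  phi_33 = [rho(3) - phi_21 rho(2) - phi_22 rho(1)] / [1 - phi_21 rho(1) - phi_22 rho(2)]
    numerator   = 0.6415 - (0.488271)(0.7226) - (0.353711)(0.7555) = 0.02144647
    denominator = 1 - (0.488271)(0.7555) - (0.353711)(0.7226) = 0.37551943
  phi_33 = 0.02144647 / 0.37551943 = 0.0571.
Therefore phi_{33} = 0.0571.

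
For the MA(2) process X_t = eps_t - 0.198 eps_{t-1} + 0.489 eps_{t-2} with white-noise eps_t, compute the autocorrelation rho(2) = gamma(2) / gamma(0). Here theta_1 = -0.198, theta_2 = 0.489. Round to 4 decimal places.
\rho(2) = 0.3825

For an MA(q) process with theta_0 = 1, the autocovariance is
  gamma(k) = sigma^2 * sum_{i=0..q-k} theta_i * theta_{i+k},
and rho(k) = gamma(k) / gamma(0). Sigma^2 cancels.
  numerator   = (1)*(0.489) = 0.489.
  denominator = (1)^2 + (-0.198)^2 + (0.489)^2 = 1.278325.
  rho(2) = 0.489 / 1.278325 = 0.3825.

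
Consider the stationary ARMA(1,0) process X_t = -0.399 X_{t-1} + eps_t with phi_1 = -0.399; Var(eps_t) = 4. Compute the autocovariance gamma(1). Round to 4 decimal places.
\gamma(1) = -1.8982

Multiply the model equation by X_{t-k} and take expectations. With theta_0 = psi_0 = 1 and psi_j the MA(infinity) weights, this gives
  gamma(k) - sum_i phi_i gamma(k-i) = c_k,
  c_k = sigma^2 * sum_{j=k..q} theta_j psi_{j-k}   (c_k = 0 for k > q),
using gamma(-m) = gamma(m).
Pure AR (q = 0): c_0 = sigma^2 = 4, c_k = 0 for k >= 1.
Equations for k = 0 and k = 1 (AR order 1):
  gamma(0) = phi_1 gamma(1) + c_0
  gamma(1) = phi_1 gamma(0) + c_1
Substituting the second into the first: gamma(0) (1 - phi_1^2) = c_0 + phi_1 c_1, so
  gamma(0) = c_0 / (1 - phi_1^2) = 4 / (1 - (-0.399)^2) = 4 / 0.840799 = 4.75738.
  gamma(1) = phi_1 gamma(0) = (-0.399)(4.75738) = -1.898194.
Therefore gamma(1) = -1.8982 (to 4 decimal places).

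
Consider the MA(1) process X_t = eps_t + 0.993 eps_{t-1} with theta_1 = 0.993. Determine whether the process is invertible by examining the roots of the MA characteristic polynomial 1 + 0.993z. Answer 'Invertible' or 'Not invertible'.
\text{Invertible}

The MA(q) characteristic polynomial is P(z) = 1 + 0.993z.
Invertibility requires all roots to lie outside the unit circle, i.e. |z| > 1 for every root.
This is linear in z: 1 + (0.993) z = 0  =>  z = -1/(0.993) = -1.007049,  |z| = 1.007049.
Moduli of all roots: 1.0070.
All moduli strictly greater than 1? Yes.
Verdict: Invertible.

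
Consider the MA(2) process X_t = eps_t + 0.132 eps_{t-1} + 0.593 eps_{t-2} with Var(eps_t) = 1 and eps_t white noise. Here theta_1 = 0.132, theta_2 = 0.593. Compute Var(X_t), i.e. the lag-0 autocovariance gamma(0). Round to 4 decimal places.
\gamma(0) = 1.3691

For an MA(q) process X_t = eps_t + sum_i theta_i eps_{t-i} with
Var(eps_t) = sigma^2, the variance is
  gamma(0) = sigma^2 * (1 + sum_i theta_i^2).
  sum_i theta_i^2 = (0.132)^2 + (0.593)^2 = 0.017424 + 0.351649 = 0.369073.
  gamma(0) = 1 * (1 + 0.369073) = 1 * 1.369073 = 1.369073, which rounds to 1.3691.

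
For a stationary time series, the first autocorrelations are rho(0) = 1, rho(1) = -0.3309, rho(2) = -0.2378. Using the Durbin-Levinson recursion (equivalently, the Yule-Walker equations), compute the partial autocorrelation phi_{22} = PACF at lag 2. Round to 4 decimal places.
\phi_{22} = -0.3900

The PACF at lag k is phi_{kk}, the last component of the solution
to the Yule-Walker system G_k phi = r_k where
  (G_k)_{ij} = rho(|i - j|), (r_k)_i = rho(i), i,j = 1..k.
Equivalently, Durbin-Levinson gives phi_{kk} iteratively:
  phi_{11} = rho(1)
  phi_{kk} = [rho(k) - sum_{j=1..k-1} phi_{k-1,j} rho(k-j)]
            / [1 - sum_{j=1..k-1} phi_{k-1,j} rho(j)],
  phi_{k,j} = phi_{k-1,j} - phi_{kk} phi_{k-1,k-j},  j = 1..k-1.
Step k = 1:
  phi_11 = rho(1) = -0.3309.
Step k = 2:
  phi_22 = [rho(2) - phi_11 rho(1)] / [1 - phi_11 rho(1)] = [-0.2378 - (-0.3309)(-0.3309)] / [1 - (-0.3309)(-0.3309)]
         = -0.34729481 / 0.89050519 = -0.39.
Therefore phi_{22} = -0.3900.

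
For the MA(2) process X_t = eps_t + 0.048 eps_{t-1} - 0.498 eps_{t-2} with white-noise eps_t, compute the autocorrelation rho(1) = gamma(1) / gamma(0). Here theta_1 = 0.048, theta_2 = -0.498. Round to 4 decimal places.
\rho(1) = 0.0193

For an MA(q) process with theta_0 = 1, the autocovariance is
  gamma(k) = sigma^2 * sum_{i=0..q-k} theta_i * theta_{i+k},
and rho(k) = gamma(k) / gamma(0). Sigma^2 cancels.
  numerator   = (1)*(0.048) + (0.048)*(-0.498) = 0.024096.
  denominator = (1)^2 + (0.048)^2 + (-0.498)^2 = 1.250308.
  rho(1) = 0.024096 / 1.250308 = 0.0193.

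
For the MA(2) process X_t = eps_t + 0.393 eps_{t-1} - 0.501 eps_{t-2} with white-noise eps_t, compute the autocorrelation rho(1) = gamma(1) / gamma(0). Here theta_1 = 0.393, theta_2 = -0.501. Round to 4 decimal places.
\rho(1) = 0.1395

For an MA(q) process with theta_0 = 1, the autocovariance is
  gamma(k) = sigma^2 * sum_{i=0..q-k} theta_i * theta_{i+k},
and rho(k) = gamma(k) / gamma(0). Sigma^2 cancels.
  numerator   = (1)*(0.393) + (0.393)*(-0.501) = 0.196107.
  denominator = (1)^2 + (0.393)^2 + (-0.501)^2 = 1.40545.
  rho(1) = 0.196107 / 1.40545 = 0.1395.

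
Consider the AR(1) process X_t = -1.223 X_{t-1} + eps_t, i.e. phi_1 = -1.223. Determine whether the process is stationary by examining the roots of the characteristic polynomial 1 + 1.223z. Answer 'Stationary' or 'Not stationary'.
\text{Not stationary}

The AR(p) characteristic polynomial is P(z) = 1 + 1.223z.
Stationarity requires all roots to lie outside the unit circle, i.e. |z| > 1 for every root.
This is linear in z: 1 + (1.223) z = 0  =>  z = -1/(1.223) = -0.817661,  |z| = 0.817661.
Moduli of all roots: 0.8177.
All moduli strictly greater than 1? No.
Verdict: Not stationary.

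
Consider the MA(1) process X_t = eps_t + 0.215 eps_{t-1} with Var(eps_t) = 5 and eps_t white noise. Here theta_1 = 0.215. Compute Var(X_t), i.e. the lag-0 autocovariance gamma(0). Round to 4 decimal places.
\gamma(0) = 5.2311

For an MA(q) process X_t = eps_t + sum_i theta_i eps_{t-i} with
Var(eps_t) = sigma^2, the variance is
  gamma(0) = sigma^2 * (1 + sum_i theta_i^2).
  sum_i theta_i^2 = (0.215)^2 = 0.046225.
  gamma(0) = 5 * (1 + 0.046225) = 5 * 1.046225 = 5.231125, which rounds to 5.2311.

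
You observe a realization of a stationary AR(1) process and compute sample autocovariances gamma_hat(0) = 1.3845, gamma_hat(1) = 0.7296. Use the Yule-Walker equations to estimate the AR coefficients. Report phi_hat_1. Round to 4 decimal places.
\hat\phi_{1} = 0.5270

The Yule-Walker equations for an AR(p) process read, in matrix form,
  Gamma_p phi = r_p,   with   (Gamma_p)_{ij} = gamma(|i - j|),
                       (r_p)_i = gamma(i),   i,j = 1..p.
Substitute the sample gammas (Toeplitz matrix and right-hand side of size 1):
  Gamma_p = [[1.3845]]
  r_p     = [0.7296]
With p = 1 this is the single equation gamma(0) phi_1 = gamma(1):
  phi_hat_1 = gamma(1) / gamma(0) = 0.7296 / 1.3845 = 0.5270.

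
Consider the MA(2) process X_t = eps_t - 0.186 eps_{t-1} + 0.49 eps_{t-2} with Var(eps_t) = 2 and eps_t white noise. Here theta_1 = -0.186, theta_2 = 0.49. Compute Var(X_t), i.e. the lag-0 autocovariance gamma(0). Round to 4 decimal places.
\gamma(0) = 2.5494

For an MA(q) process X_t = eps_t + sum_i theta_i eps_{t-i} with
Var(eps_t) = sigma^2, the variance is
  gamma(0) = sigma^2 * (1 + sum_i theta_i^2).
  sum_i theta_i^2 = (-0.186)^2 + (0.49)^2 = 0.034596 + 0.2401 = 0.274696.
  gamma(0) = 2 * (1 + 0.274696) = 2 * 1.274696 = 2.549392, which rounds to 2.5494.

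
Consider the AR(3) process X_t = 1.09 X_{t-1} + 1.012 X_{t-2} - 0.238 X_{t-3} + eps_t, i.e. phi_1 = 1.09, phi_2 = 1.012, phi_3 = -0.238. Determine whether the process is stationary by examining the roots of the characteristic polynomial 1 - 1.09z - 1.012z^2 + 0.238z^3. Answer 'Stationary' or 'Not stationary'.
\text{Not stationary}

The AR(p) characteristic polynomial is P(z) = 1 - 1.09z - 1.012z^2 + 0.238z^3.
Stationarity requires all roots to lie outside the unit circle, i.e. |z| > 1 for every root.
Degree 3: look for a simple real root z0 first, then factor out (1 - z/z0) and solve the remaining quadratic.
Testing z0 = 5: P(5) = 1 + (-1.09)(5) + (-1.012)(5)^2 + (0.238)(5)^3
  = 1 + (-5.45) + (-25.3) + (29.75) = 0.  So z_0 = 5 is a root, |z_0| = 5.
Divide out the factor (1 - 0.2 z) = (1 - z/z0) (since 1/z0 = 0.2):
  P(z) = (1 - 0.2 z)(1 + (-0.89) z + (-1.19) z^2)
  [check: z-coef -0.89 - (0.2) = -1.09; z^2-coef -1.19 - (0.2)(-0.89) = -1.012; z^3-coef -(0.2)(-1.19) = 0.238.]
Remaining roots from the quadratic factor 1 + (-0.89) z + (-1.19) z^2:
  Set 1 + (-0.89) z + (-1.19) z^2 = 0, i.e. a z^2 + b z + c = 0 with a = -1.19, b = -0.89, c = 1.
  Discriminant D = b^2 - 4ac = (-0.89)^2 - 4*(-1.19)*1 = 0.7921 - (-4.76) = 5.5521.
  D >= 0, so the roots are real: z = (-b +/- sqrt(D)) / (2a) = (0.89 +/- 2.356289) / (-2.38).
    z_1 = (0.89 + 2.356289) / (-2.38) = -1.364,   |z_1| = 1.364.
    z_2 = (0.89 - 2.356289) / (-2.38) = 0.6161,   |z_2| = 0.6161.
Moduli of all roots: 5.0000, 1.3640, 0.6161.
All moduli strictly greater than 1? No.
Verdict: Not stationary.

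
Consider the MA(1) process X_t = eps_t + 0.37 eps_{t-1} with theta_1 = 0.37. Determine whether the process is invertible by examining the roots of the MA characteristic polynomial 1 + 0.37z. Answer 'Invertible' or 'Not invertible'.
\text{Invertible}

The MA(q) characteristic polynomial is P(z) = 1 + 0.37z.
Invertibility requires all roots to lie outside the unit circle, i.e. |z| > 1 for every root.
This is linear in z: 1 + (0.37) z = 0  =>  z = -1/(0.37) = -2.702703,  |z| = 2.702703.
Moduli of all roots: 2.7027.
All moduli strictly greater than 1? Yes.
Verdict: Invertible.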